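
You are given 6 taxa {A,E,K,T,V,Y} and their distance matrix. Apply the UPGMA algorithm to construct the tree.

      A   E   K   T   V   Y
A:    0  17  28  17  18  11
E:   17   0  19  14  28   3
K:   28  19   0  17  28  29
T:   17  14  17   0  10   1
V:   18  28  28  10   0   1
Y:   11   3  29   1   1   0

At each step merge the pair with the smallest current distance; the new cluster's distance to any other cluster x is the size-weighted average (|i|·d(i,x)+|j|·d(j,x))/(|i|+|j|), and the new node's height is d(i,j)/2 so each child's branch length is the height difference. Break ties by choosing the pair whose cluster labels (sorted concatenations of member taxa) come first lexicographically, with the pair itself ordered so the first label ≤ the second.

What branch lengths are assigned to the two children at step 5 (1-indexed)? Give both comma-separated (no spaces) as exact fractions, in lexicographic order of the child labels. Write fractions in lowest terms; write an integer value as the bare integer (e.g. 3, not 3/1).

step 1: merge (T,Y) at d=1; branch lengths T→1/2, Y→1/2; new cluster TY
  updated: d(A,TY)=14, d(E,TY)=17/2, d(K,TY)=23, d(TY,V)=11/2
step 2: merge (TY,V) at d=11/2; branch lengths TY→9/4, V→11/4; new cluster TVY
  updated: d(A,TVY)=46/3, d(E,TVY)=15, d(K,TVY)=74/3
step 3: merge (E,TVY) at d=15; branch lengths E→15/2, TVY→19/4; new cluster ETVY
  updated: d(A,ETVY)=63/4, d(ETVY,K)=93/4
step 4: merge (A,ETVY) at d=63/4; branch lengths A→63/8, ETVY→3/8; new cluster AETVY
  updated: d(AETVY,K)=121/5
step 5: merge (AETVY,K) at d=121/5; branch lengths AETVY→169/40, K→121/10; new cluster AEKTVY
final tree: ((A:63/8,(E:15/2,((T:1/2,Y:1/2):9/4,V:11/4):19/4):3/8):169/40,K:121/10)
total length: 1713/40

169/40,121/10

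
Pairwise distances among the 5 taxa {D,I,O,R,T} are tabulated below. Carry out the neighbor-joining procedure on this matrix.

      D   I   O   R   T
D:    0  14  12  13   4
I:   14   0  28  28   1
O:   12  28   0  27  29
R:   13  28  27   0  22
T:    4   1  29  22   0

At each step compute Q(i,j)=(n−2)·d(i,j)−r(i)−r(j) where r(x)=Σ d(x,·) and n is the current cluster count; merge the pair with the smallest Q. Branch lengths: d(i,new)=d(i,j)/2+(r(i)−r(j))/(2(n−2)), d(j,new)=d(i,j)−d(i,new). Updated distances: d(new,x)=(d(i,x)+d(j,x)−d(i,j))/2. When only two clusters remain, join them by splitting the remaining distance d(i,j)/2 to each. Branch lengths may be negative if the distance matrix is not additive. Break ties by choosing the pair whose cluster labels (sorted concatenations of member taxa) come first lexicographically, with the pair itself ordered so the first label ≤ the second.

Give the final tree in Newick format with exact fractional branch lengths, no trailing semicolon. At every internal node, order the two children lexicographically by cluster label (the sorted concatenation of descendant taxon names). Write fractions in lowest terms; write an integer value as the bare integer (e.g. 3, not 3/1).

(((D:-21/8,(I:3,T:-2):89/8):13/8,O:113/8):103/16,R:103/16)

step 1: merge (I,T) at d=1, Q=-124; branch lengths I→3, T→-2; new cluster IT
  updated: d(D,IT)=17/2, d(IT,O)=28, d(IT,R)=49/2
step 2: merge (D,IT) at d=17/2, Q=-155/2; branch lengths D→-21/8, IT→89/8; new cluster DIT
  updated: d(DIT,O)=63/4, d(DIT,R)=29/2
step 3: merge (DIT,O) at d=63/4, Q=-229/4; branch lengths DIT→13/8, O→113/8; new cluster DIOT
  updated: d(DIOT,R)=103/8
step 4: merge (DIOT,R) at d=103/8; branch lengths DIOT→103/16, R→103/16; new cluster DIORT
final tree: (((D:-21/8,(I:3,T:-2):89/8):13/8,O:113/8):103/16,R:103/16)
total length: 305/8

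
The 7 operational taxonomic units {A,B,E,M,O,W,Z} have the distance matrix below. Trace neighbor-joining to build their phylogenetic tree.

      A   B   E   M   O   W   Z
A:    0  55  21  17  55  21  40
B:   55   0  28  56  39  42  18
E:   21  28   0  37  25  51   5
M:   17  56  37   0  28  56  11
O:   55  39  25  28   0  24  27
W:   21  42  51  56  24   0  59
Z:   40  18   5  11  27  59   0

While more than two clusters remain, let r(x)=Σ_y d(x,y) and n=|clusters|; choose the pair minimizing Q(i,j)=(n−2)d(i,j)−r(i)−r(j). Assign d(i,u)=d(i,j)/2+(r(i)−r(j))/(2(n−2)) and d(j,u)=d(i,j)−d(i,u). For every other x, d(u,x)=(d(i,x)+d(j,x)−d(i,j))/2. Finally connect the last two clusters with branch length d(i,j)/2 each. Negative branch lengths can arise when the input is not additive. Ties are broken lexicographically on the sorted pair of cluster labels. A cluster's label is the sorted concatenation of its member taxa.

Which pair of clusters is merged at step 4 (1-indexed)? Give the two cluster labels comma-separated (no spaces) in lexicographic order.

step 1: merge (A,W) at d=21, Q=-357; branch lengths A→61/10, W→149/10; new cluster AW
  updated: d(AW,B)=38, d(AW,E)=51/2, d(AW,M)=26, d(AW,O)=29, d(AW,Z)=39
step 2: merge (M,Z) at d=11, Q=-214; branch lengths M→51/4, Z→-7/4; new cluster MZ
  updated: d(AW,MZ)=27, d(B,MZ)=63/2, d(E,MZ)=31/2, d(MZ,O)=22
step 3: merge (AW,O) at d=29, Q=-295/2; branch lengths AW→61/4, O→55/4; new cluster AOW
  updated: d(AOW,B)=24, d(AOW,E)=43/4, d(AOW,MZ)=10
step 4: merge (AOW,MZ) at d=10, Q=-327/4; branch lengths AOW→31/16, MZ→129/16; new cluster AMOWZ
  updated: d(AMOWZ,B)=91/4, d(AMOWZ,E)=65/8
step 5: merge (AMOWZ,B) at d=91/4, Q=-471/8; branch lengths AMOWZ→23/16, B→341/16; new cluster ABMOWZ
  updated: d(ABMOWZ,E)=107/16
step 6: merge (ABMOWZ,E) at d=107/16; branch lengths ABMOWZ→107/32, E→107/32; new cluster ABEMOWZ
final tree: (((((A:61/10,W:149/10):61/4,O:55/4):31/16,(M:51/4,Z:-7/4):129/16):23/16,B:341/16):107/32,E:107/32)
total length: 1607/16

AOW,MZ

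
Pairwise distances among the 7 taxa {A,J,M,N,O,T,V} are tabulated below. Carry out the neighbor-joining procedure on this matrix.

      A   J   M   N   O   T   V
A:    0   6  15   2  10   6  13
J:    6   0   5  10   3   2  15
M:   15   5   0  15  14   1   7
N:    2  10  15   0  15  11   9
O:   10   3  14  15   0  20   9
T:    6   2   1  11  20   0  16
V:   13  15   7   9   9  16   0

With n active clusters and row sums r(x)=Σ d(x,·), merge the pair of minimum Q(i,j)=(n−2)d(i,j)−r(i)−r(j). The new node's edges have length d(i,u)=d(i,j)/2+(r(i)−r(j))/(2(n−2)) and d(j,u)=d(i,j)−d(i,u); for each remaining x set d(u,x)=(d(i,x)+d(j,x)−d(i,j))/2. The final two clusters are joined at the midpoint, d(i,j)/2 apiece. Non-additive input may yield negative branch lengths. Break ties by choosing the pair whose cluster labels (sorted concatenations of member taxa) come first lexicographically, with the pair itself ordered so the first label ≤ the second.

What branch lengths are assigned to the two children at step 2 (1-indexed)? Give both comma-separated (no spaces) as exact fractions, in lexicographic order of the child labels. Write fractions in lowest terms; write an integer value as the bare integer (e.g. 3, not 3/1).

iteration 1: select M,T (d=1, Q=-108); attach at lengths (3/5, 2/5); label the merged cluster MT
  updated: d(A,MT)=10, d(J,MT)=3, d(MT,N)=25/2, d(MT,O)=33/2, d(MT,V)=11
iteration 2: select A,N (d=2, Q=-163/2); attach at lengths (1/16, 31/16); label the merged cluster AN
  updated: d(AN,J)=7, d(AN,MT)=41/4, d(AN,O)=23/2, d(AN,V)=10
iteration 3: select J,MT (d=3, Q=-239/4); attach at lengths (-5/8, 29/8); label the merged cluster JMT
  updated: d(AN,JMT)=57/8, d(JMT,O)=33/4, d(JMT,V)=23/2
iteration 4: select AN,JMT (d=57/8, Q=-165/4); attach at lengths (4, 25/8); label the merged cluster AJMNT
  updated: d(AJMNT,O)=101/16, d(AJMNT,V)=115/16
iteration 5: select AJMNT,O (d=101/16, Q=-45/2); attach at lengths (9/4, 65/16); label the merged cluster AJMNOT
  updated: d(AJMNOT,V)=79/16
iteration 6: select AJMNOT,V (d=79/16); attach at lengths (79/32, 79/32); label the merged cluster AJMNOTV
final tree: ((((A:1/16,N:31/16):4,(J:-5/8,(M:3/5,T:2/5):29/8):25/8):9/4,O:65/16):79/32,V:79/32)
total length: 195/8

1/16,31/16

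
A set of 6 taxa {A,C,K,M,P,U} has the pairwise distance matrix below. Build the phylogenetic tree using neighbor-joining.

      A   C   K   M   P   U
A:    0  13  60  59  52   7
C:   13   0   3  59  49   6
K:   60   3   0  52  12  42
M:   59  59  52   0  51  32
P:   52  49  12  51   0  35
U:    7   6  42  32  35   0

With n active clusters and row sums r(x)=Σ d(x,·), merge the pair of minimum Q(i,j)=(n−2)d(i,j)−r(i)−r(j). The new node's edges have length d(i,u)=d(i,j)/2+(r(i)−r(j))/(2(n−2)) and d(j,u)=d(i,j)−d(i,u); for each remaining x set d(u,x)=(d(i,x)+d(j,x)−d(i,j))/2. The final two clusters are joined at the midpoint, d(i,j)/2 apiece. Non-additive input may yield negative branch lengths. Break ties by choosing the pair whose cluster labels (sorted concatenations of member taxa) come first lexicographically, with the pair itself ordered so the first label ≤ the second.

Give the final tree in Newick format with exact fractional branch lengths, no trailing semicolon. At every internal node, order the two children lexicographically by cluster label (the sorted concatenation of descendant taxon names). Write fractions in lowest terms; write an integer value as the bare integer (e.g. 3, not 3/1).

(((A:21/2,C:5/2):33/8,((K:9/4,P:39/4):89/6,M:92/3):109/8):-33/16,U:-33/16)

step 1: merge (K,P) at d=12, Q=-320; branch lengths K→9/4, P→39/4; new cluster KP
  updated: d(A,KP)=50, d(C,KP)=20, d(KP,M)=91/2, d(KP,U)=65/2
step 2: merge (KP,M) at d=91/2, Q=-207; branch lengths KP→89/6, M→92/3; new cluster KMP
  updated: d(A,KMP)=127/4, d(C,KMP)=67/4, d(KMP,U)=19/2
step 3: merge (A,C) at d=13, Q=-123/2; branch lengths A→21/2, C→5/2; new cluster AC
  updated: d(AC,KMP)=71/4, d(AC,U)=0
step 4: merge (AC,KMP) at d=71/4, Q=-109/4; branch lengths AC→33/8, KMP→109/8; new cluster ACKMP
  updated: d(ACKMP,U)=-33/8
step 5: merge (ACKMP,U) at d=-33/8; branch lengths ACKMP→-33/16, U→-33/16; new cluster ACKMPU
final tree: (((A:21/2,C:5/2):33/8,((K:9/4,P:39/4):89/6,M:92/3):109/8):-33/16,U:-33/16)
total length: 673/8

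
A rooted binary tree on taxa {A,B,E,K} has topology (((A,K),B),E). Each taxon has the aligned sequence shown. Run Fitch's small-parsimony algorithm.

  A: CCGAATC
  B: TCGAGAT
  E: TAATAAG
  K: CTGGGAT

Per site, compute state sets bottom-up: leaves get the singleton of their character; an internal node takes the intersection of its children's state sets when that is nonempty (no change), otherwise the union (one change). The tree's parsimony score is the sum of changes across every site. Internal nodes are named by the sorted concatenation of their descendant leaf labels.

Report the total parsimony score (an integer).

11

[col 0] AK: children A:{C}, K:{C} ∩→ {C}; cost 0
[col 0] ABK: children AK:{C}, B:{T} ∪→ {C,T}; cost 1
[col 0] ABEK: children ABK:{C,T}, E:{T} ∩→ {T}; cost 0
[col 1] AK: children A:{C}, K:{T} ∪→ {C,T}; cost 1
[col 1] ABK: children AK:{C,T}, B:{C} ∩→ {C}; cost 0
[col 1] ABEK: children ABK:{C}, E:{A} ∪→ {A,C}; cost 1
[col 2] AK: children A:{G}, K:{G} ∩→ {G}; cost 0
[col 2] ABK: children AK:{G}, B:{G} ∩→ {G}; cost 0
[col 2] ABEK: children ABK:{G}, E:{A} ∪→ {A,G}; cost 1
[col 3] AK: children A:{A}, K:{G} ∪→ {A,G}; cost 1
[col 3] ABK: children AK:{A,G}, B:{A} ∩→ {A}; cost 0
[col 3] ABEK: children ABK:{A}, E:{T} ∪→ {A,T}; cost 1
[col 4] AK: children A:{A}, K:{G} ∪→ {A,G}; cost 1
[col 4] ABK: children AK:{A,G}, B:{G} ∩→ {G}; cost 0
[col 4] ABEK: children ABK:{G}, E:{A} ∪→ {A,G}; cost 1
[col 5] AK: children A:{T}, K:{A} ∪→ {A,T}; cost 1
[col 5] ABK: children AK:{A,T}, B:{A} ∩→ {A}; cost 0
[col 5] ABEK: children ABK:{A}, E:{A} ∩→ {A}; cost 0
[col 6] AK: children A:{C}, K:{T} ∪→ {C,T}; cost 1
[col 6] ABK: children AK:{C,T}, B:{T} ∩→ {T}; cost 0
[col 6] ABEK: children ABK:{T}, E:{G} ∪→ {G,T}; cost 1
per-site changes: [1, 2, 1, 2, 2, 1, 2]; total = 11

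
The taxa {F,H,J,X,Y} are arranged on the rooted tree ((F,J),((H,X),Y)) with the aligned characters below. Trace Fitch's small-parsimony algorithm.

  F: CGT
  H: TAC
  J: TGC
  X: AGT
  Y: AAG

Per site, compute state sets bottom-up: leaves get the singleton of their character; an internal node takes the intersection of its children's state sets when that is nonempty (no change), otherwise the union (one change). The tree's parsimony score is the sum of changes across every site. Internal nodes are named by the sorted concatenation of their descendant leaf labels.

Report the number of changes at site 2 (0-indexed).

[col 0] FJ: children F:{C}, J:{T} ∪→ {C,T}; cost 1
[col 0] HX: children H:{T}, X:{A} ∪→ {A,T}; cost 1
[col 0] HXY: children HX:{A,T}, Y:{A} ∩→ {A}; cost 0
[col 0] FHJXY: children FJ:{C,T}, HXY:{A} ∪→ {A,C,T}; cost 1
[col 1] FJ: children F:{G}, J:{G} ∩→ {G}; cost 0
[col 1] HX: children H:{A}, X:{G} ∪→ {A,G}; cost 1
[col 1] HXY: children HX:{A,G}, Y:{A} ∩→ {A}; cost 0
[col 1] FHJXY: children FJ:{G}, HXY:{A} ∪→ {A,G}; cost 1
[col 2] FJ: children F:{T}, J:{C} ∪→ {C,T}; cost 1
[col 2] HX: children H:{C}, X:{T} ∪→ {C,T}; cost 1
[col 2] HXY: children HX:{C,T}, Y:{G} ∪→ {C,G,T}; cost 1
[col 2] FHJXY: children FJ:{C,T}, HXY:{C,G,T} ∩→ {C,T}; cost 0
per-site changes: [3, 2, 3]; total = 8

3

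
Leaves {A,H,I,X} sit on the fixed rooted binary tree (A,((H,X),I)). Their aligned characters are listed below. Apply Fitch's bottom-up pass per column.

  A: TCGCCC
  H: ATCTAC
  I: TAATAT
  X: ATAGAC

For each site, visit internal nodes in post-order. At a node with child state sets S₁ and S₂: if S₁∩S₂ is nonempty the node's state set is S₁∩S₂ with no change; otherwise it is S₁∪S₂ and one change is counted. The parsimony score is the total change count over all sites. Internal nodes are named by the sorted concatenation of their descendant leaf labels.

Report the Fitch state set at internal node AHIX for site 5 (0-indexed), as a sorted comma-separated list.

C

site 0, node HX: H={A} ∩ X={A} → {A} (+0)
site 0, node HIX: HX={A} ∪ I={T} → {A,T} (+1)
site 0, node AHIX: A={T} ∩ HIX={A,T} → {T} (+0)
site 1, node HX: H={T} ∩ X={T} → {T} (+0)
site 1, node HIX: HX={T} ∪ I={A} → {A,T} (+1)
site 1, node AHIX: A={C} ∪ HIX={A,T} → {A,C,T} (+1)
site 2, node HX: H={C} ∪ X={A} → {A,C} (+1)
site 2, node HIX: HX={A,C} ∩ I={A} → {A} (+0)
site 2, node AHIX: A={G} ∪ HIX={A} → {A,G} (+1)
site 3, node HX: H={T} ∪ X={G} → {G,T} (+1)
site 3, node HIX: HX={G,T} ∩ I={T} → {T} (+0)
site 3, node AHIX: A={C} ∪ HIX={T} → {C,T} (+1)
site 4, node HX: H={A} ∩ X={A} → {A} (+0)
site 4, node HIX: HX={A} ∩ I={A} → {A} (+0)
site 4, node AHIX: A={C} ∪ HIX={A} → {A,C} (+1)
site 5, node HX: H={C} ∩ X={C} → {C} (+0)
site 5, node HIX: HX={C} ∪ I={T} → {C,T} (+1)
site 5, node AHIX: A={C} ∩ HIX={C,T} → {C} (+0)
per-site changes: [1, 2, 2, 2, 1, 1]; total = 9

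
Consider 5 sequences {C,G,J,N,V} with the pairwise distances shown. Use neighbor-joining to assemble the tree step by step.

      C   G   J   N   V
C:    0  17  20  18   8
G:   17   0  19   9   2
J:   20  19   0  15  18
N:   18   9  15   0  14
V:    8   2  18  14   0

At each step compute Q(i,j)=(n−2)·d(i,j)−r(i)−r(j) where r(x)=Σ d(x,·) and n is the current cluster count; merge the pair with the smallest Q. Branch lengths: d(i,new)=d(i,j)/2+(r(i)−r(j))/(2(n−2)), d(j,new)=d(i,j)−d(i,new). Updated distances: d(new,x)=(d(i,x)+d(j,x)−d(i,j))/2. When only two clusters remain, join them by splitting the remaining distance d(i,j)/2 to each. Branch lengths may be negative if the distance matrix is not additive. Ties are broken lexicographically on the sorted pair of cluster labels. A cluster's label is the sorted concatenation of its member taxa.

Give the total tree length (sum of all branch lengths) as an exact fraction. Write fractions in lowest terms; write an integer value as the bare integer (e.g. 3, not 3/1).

1. join G+V (d=2, Q=-83) ⇒ GV; edges |G|=11/6, |V|=1/6
  updated: d(C,GV)=23/2, d(GV,J)=35/2, d(GV,N)=21/2
2. join C+GV (d=23/2, Q=-66) ⇒ CGV; edges |C|=33/4, |GV|=13/4
  updated: d(CGV,J)=13, d(CGV,N)=17/2
3. join CGV+J (d=13, Q=-73/2) ⇒ CGJV; edges |CGV|=13/4, |J|=39/4
  updated: d(CGJV,N)=21/4
4. join CGJV+N (d=21/4) ⇒ CGJNV; edges |CGJV|=21/8, |N|=21/8
final tree: (((C:33/4,(G:11/6,V:1/6):13/4):13/4,J:39/4):21/8,N:21/8)
total length: 127/4

127/4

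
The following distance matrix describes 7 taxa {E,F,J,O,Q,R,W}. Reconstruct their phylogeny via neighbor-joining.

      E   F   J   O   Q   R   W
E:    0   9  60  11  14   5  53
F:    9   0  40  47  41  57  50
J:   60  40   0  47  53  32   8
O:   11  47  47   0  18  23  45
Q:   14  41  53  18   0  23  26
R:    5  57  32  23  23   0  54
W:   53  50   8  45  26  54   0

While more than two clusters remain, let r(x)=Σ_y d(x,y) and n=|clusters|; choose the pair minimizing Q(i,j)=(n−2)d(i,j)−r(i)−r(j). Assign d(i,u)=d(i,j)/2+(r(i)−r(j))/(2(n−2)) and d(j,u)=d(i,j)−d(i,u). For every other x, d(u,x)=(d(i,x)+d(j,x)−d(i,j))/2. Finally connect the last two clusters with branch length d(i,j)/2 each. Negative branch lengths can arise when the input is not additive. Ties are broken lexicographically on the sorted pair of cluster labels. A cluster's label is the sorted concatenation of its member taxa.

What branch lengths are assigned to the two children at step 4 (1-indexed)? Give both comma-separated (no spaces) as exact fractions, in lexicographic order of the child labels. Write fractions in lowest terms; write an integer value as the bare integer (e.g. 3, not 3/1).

1. join J+W (d=8, Q=-436) ⇒ JW; edges |J|=22/5, |W|=18/5
  updated: d(E,JW)=105/2, d(F,JW)=41, d(JW,O)=42, d(JW,Q)=71/2, d(JW,R)=39
2. join E+F (d=9, Q=-501/2) ⇒ EF; edges |E|=-135/16, |F|=279/16
  updated: d(EF,JW)=169/4, d(EF,O)=49/2, d(EF,Q)=23, d(EF,R)=53/2
3. join JW+R (d=39, Q=-613/4) ⇒ JRW; edges |JW|=219/8, |R|=93/8
  updated: d(EF,JRW)=119/8, d(JRW,O)=13, d(JRW,Q)=39/4
4. join EF+JRW (d=119/8, Q=-281/4) ⇒ EFJRW; edges |EF|=109/8, |JRW|=5/4
  updated: d(EFJRW,O)=181/16, d(EFJRW,Q)=143/16
5. join EFJRW+O (d=181/16, Q=-153/4) ⇒ EFJORW; edges |EFJRW|=9/8, |O|=163/16
  updated: d(EFJORW,Q)=125/16
6. join EFJORW+Q (d=125/16) ⇒ EFJOQRW; edges |EFJORW|=125/32, |Q|=125/32
final tree: ((((E:-135/16,F:279/16):109/8,((J:22/5,W:18/5):219/8,R:93/8):5/4):9/8,O:163/16):125/32,Q:125/32)
total length: 90

109/8,5/4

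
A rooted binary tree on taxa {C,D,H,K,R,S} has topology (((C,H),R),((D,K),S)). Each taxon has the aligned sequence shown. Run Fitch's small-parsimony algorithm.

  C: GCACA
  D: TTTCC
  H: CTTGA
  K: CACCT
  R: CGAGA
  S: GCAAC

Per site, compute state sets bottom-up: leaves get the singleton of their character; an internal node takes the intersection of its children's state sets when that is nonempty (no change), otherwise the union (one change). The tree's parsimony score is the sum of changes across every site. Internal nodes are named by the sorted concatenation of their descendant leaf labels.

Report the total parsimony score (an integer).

15

site 0, node CH: C={G} ∪ H={C} → {C,G} (+1)
site 0, node CHR: CH={C,G} ∩ R={C} → {C} (+0)
site 0, node DK: D={T} ∪ K={C} → {C,T} (+1)
site 0, node DKS: DK={C,T} ∪ S={G} → {C,G,T} (+1)
site 0, node CDHKRS: CHR={C} ∩ DKS={C,G,T} → {C} (+0)
site 1, node CH: C={C} ∪ H={T} → {C,T} (+1)
site 1, node CHR: CH={C,T} ∪ R={G} → {C,G,T} (+1)
site 1, node DK: D={T} ∪ K={A} → {A,T} (+1)
site 1, node DKS: DK={A,T} ∪ S={C} → {A,C,T} (+1)
site 1, node CDHKRS: CHR={C,G,T} ∩ DKS={A,C,T} → {C,T} (+0)
site 2, node CH: C={A} ∪ H={T} → {A,T} (+1)
site 2, node CHR: CH={A,T} ∩ R={A} → {A} (+0)
site 2, node DK: D={T} ∪ K={C} → {C,T} (+1)
site 2, node DKS: DK={C,T} ∪ S={A} → {A,C,T} (+1)
site 2, node CDHKRS: CHR={A} ∩ DKS={A,C,T} → {A} (+0)
site 3, node CH: C={C} ∪ H={G} → {C,G} (+1)
site 3, node CHR: CH={C,G} ∩ R={G} → {G} (+0)
site 3, node DK: D={C} ∩ K={C} → {C} (+0)
site 3, node DKS: DK={C} ∪ S={A} → {A,C} (+1)
site 3, node CDHKRS: CHR={G} ∪ DKS={A,C} → {A,C,G} (+1)
site 4, node CH: C={A} ∩ H={A} → {A} (+0)
site 4, node CHR: CH={A} ∩ R={A} → {A} (+0)
site 4, node DK: D={C} ∪ K={T} → {C,T} (+1)
site 4, node DKS: DK={C,T} ∩ S={C} → {C} (+0)
site 4, node CDHKRS: CHR={A} ∪ DKS={C} → {A,C} (+1)
per-site changes: [3, 4, 3, 3, 2]; total = 15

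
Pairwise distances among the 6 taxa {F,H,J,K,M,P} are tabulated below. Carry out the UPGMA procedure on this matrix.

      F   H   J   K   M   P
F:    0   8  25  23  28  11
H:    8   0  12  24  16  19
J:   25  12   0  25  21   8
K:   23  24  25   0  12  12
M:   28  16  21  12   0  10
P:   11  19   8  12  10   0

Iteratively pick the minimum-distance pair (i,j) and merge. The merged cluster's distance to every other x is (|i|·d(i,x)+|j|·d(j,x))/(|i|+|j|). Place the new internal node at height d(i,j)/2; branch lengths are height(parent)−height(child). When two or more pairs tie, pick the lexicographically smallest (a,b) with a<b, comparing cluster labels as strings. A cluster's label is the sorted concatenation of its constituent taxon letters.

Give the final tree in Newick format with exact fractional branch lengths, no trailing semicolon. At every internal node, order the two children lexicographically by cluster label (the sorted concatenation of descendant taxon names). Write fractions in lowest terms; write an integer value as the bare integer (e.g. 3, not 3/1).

(((F:4,H:4):35/8,(J:4,P:4):35/8):25/16,(K:6,M:6):63/16)

iteration 1: select F,H (d=8); attach at lengths (4, 4); label the merged cluster FH
  updated: d(FH,J)=37/2, d(FH,K)=47/2, d(FH,M)=22, d(FH,P)=15
iteration 2: select J,P (d=8); attach at lengths (4, 4); label the merged cluster JP
  updated: d(FH,JP)=67/4, d(JP,K)=37/2, d(JP,M)=31/2
iteration 3: select K,M (d=12); attach at lengths (6, 6); label the merged cluster KM
  updated: d(FH,KM)=91/4, d(JP,KM)=17
iteration 4: select FH,JP (d=67/4); attach at lengths (35/8, 35/8); label the merged cluster FHJP
  updated: d(FHJP,KM)=159/8
iteration 5: select FHJP,KM (d=159/8); attach at lengths (25/16, 63/16); label the merged cluster FHJKMP
final tree: (((F:4,H:4):35/8,(J:4,P:4):35/8):25/16,(K:6,M:6):63/16)
total length: 169/4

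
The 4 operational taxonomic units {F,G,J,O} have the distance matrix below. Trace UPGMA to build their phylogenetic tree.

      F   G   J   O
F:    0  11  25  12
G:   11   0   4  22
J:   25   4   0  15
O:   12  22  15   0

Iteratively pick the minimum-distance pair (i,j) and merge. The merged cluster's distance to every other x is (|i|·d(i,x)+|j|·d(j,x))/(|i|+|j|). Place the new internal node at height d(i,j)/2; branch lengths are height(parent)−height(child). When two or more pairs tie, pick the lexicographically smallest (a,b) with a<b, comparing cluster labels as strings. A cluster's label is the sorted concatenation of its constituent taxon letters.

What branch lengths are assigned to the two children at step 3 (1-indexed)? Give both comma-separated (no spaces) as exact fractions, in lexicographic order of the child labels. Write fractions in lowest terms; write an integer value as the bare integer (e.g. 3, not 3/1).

1. join G+J (d=4) ⇒ GJ; edges |G|=2, |J|=2
  updated: d(F,GJ)=18, d(GJ,O)=37/2
2. join F+O (d=12) ⇒ FO; edges |F|=6, |O|=6
  updated: d(FO,GJ)=73/4
3. join FO+GJ (d=73/4) ⇒ FGJO; edges |FO|=25/8, |GJ|=57/8
final tree: ((F:6,O:6):25/8,(G:2,J:2):57/8)
total length: 105/4

25/8,57/8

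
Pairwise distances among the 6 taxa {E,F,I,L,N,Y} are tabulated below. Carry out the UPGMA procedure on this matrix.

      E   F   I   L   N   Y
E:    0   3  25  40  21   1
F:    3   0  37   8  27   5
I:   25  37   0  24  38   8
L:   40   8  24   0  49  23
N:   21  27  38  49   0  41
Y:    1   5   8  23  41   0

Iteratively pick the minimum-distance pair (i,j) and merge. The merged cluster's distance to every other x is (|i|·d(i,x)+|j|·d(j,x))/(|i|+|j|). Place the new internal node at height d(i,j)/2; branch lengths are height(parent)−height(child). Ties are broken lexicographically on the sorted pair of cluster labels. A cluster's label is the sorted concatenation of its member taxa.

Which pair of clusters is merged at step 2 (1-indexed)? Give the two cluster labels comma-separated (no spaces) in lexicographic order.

EY,F

iteration 1: select E,Y (d=1); attach at lengths (1/2, 1/2); label the merged cluster EY
  updated: d(EY,F)=4, d(EY,I)=33/2, d(EY,L)=63/2, d(EY,N)=31
iteration 2: select EY,F (d=4); attach at lengths (3/2, 2); label the merged cluster EFY
  updated: d(EFY,I)=70/3, d(EFY,L)=71/3, d(EFY,N)=89/3
iteration 3: select EFY,I (d=70/3); attach at lengths (29/3, 35/3); label the merged cluster EFIY
  updated: d(EFIY,L)=95/4, d(EFIY,N)=127/4
iteration 4: select EFIY,L (d=95/4); attach at lengths (5/24, 95/8); label the merged cluster EFILY
  updated: d(EFILY,N)=176/5
iteration 5: select EFILY,N (d=176/5); attach at lengths (229/40, 88/5); label the merged cluster EFILNY
final tree: (((((E:1/2,Y:1/2):3/2,F:2):29/3,I:35/3):5/24,L:95/8):229/40,N:88/5)
total length: 7349/120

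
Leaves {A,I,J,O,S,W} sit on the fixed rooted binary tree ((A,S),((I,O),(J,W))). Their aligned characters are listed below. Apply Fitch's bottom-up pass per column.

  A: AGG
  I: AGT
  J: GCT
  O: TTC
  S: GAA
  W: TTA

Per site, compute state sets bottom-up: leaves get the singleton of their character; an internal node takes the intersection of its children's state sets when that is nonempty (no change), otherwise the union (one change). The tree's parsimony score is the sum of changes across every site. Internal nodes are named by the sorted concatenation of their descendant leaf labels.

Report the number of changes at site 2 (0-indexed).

AS@0: {A} ∪ {G} = {A,G} (union, +1)
IO@0: {A} ∪ {T} = {A,T} (union, +1)
JW@0: {G} ∪ {T} = {G,T} (union, +1)
IJOW@0: {A,T} ∩ {G,T} = {T} (intersection, +0)
AIJOSW@0: {A,G} ∪ {T} = {A,G,T} (union, +1)
AS@1: {G} ∪ {A} = {A,G} (union, +1)
IO@1: {G} ∪ {T} = {G,T} (union, +1)
JW@1: {C} ∪ {T} = {C,T} (union, +1)
IJOW@1: {G,T} ∩ {C,T} = {T} (intersection, +0)
AIJOSW@1: {A,G} ∪ {T} = {A,G,T} (union, +1)
AS@2: {G} ∪ {A} = {A,G} (union, +1)
IO@2: {T} ∪ {C} = {C,T} (union, +1)
JW@2: {T} ∪ {A} = {A,T} (union, +1)
IJOW@2: {C,T} ∩ {A,T} = {T} (intersection, +0)
AIJOSW@2: {A,G} ∪ {T} = {A,G,T} (union, +1)
per-site changes: [4, 4, 4]; total = 12

4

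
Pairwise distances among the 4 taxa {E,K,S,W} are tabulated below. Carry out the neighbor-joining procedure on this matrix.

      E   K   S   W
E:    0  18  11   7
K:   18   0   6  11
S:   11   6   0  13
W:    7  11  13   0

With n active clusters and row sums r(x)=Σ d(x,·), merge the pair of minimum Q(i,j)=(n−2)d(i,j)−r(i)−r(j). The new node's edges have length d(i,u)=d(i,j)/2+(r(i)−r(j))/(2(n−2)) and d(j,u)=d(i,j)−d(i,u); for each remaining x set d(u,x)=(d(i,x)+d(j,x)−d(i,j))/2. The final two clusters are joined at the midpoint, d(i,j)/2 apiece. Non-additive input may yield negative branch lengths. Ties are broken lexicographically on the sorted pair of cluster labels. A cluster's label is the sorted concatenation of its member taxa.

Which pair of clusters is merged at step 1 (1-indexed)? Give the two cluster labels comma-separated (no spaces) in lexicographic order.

iteration 1: select E,W (d=7, Q=-53); attach at lengths (19/4, 9/4); label the merged cluster EW
  updated: d(EW,K)=11, d(EW,S)=17/2
iteration 2: select EW,K (d=11, Q=-51/2); attach at lengths (27/4, 17/4); label the merged cluster EKW
  updated: d(EKW,S)=7/4
iteration 3: select EKW,S (d=7/4); attach at lengths (7/8, 7/8); label the merged cluster EKSW
final tree: (((E:19/4,W:9/4):27/4,K:17/4):7/8,S:7/8)
total length: 79/4

E,W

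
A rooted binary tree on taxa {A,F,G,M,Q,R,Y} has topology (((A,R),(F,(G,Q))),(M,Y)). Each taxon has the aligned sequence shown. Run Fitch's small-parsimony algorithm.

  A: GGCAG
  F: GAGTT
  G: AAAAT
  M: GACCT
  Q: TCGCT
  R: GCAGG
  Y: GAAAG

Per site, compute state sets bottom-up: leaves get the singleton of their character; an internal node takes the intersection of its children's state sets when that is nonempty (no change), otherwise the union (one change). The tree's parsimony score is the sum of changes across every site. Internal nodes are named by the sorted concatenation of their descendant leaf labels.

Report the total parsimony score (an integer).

15

[col 0] AR: children A:{G}, R:{G} ∩→ {G}; cost 0
[col 0] GQ: children G:{A}, Q:{T} ∪→ {A,T}; cost 1
[col 0] FGQ: children F:{G}, GQ:{A,T} ∪→ {A,G,T}; cost 1
[col 0] AFGQR: children AR:{G}, FGQ:{A,G,T} ∩→ {G}; cost 0
[col 0] MY: children M:{G}, Y:{G} ∩→ {G}; cost 0
[col 0] AFGMQRY: children AFGQR:{G}, MY:{G} ∩→ {G}; cost 0
[col 1] AR: children A:{G}, R:{C} ∪→ {C,G}; cost 1
[col 1] GQ: children G:{A}, Q:{C} ∪→ {A,C}; cost 1
[col 1] FGQ: children F:{A}, GQ:{A,C} ∩→ {A}; cost 0
[col 1] AFGQR: children AR:{C,G}, FGQ:{A} ∪→ {A,C,G}; cost 1
[col 1] MY: children M:{A}, Y:{A} ∩→ {A}; cost 0
[col 1] AFGMQRY: children AFGQR:{A,C,G}, MY:{A} ∩→ {A}; cost 0
[col 2] AR: children A:{C}, R:{A} ∪→ {A,C}; cost 1
[col 2] GQ: children G:{A}, Q:{G} ∪→ {A,G}; cost 1
[col 2] FGQ: children F:{G}, GQ:{A,G} ∩→ {G}; cost 0
[col 2] AFGQR: children AR:{A,C}, FGQ:{G} ∪→ {A,C,G}; cost 1
[col 2] MY: children M:{C}, Y:{A} ∪→ {A,C}; cost 1
[col 2] AFGMQRY: children AFGQR:{A,C,G}, MY:{A,C} ∩→ {A,C}; cost 0
[col 3] AR: children A:{A}, R:{G} ∪→ {A,G}; cost 1
[col 3] GQ: children G:{A}, Q:{C} ∪→ {A,C}; cost 1
[col 3] FGQ: children F:{T}, GQ:{A,C} ∪→ {A,C,T}; cost 1
[col 3] AFGQR: children AR:{A,G}, FGQ:{A,C,T} ∩→ {A}; cost 0
[col 3] MY: children M:{C}, Y:{A} ∪→ {A,C}; cost 1
[col 3] AFGMQRY: children AFGQR:{A}, MY:{A,C} ∩→ {A}; cost 0
[col 4] AR: children A:{G}, R:{G} ∩→ {G}; cost 0
[col 4] GQ: children G:{T}, Q:{T} ∩→ {T}; cost 0
[col 4] FGQ: children F:{T}, GQ:{T} ∩→ {T}; cost 0
[col 4] AFGQR: children AR:{G}, FGQ:{T} ∪→ {G,T}; cost 1
[col 4] MY: children M:{T}, Y:{G} ∪→ {G,T}; cost 1
[col 4] AFGMQRY: children AFGQR:{G,T}, MY:{G,T} ∩→ {G,T}; cost 0
per-site changes: [2, 3, 4, 4, 2]; total = 15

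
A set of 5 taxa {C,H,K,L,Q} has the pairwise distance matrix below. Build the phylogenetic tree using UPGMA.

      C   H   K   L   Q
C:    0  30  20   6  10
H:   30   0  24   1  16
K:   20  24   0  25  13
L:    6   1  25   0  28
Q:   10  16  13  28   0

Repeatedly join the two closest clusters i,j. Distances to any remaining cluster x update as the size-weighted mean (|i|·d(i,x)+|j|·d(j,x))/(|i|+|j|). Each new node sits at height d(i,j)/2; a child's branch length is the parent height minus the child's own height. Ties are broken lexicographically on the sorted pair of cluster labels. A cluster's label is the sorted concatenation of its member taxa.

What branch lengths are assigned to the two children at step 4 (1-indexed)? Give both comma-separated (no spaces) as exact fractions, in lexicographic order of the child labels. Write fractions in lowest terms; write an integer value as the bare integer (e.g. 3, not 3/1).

iteration 1: select H,L (d=1); attach at lengths (1/2, 1/2); label the merged cluster HL
  updated: d(C,HL)=18, d(HL,K)=49/2, d(HL,Q)=22
iteration 2: select C,Q (d=10); attach at lengths (5, 5); label the merged cluster CQ
  updated: d(CQ,HL)=20, d(CQ,K)=33/2
iteration 3: select CQ,K (d=33/2); attach at lengths (13/4, 33/4); label the merged cluster CKQ
  updated: d(CKQ,HL)=43/2
iteration 4: select CKQ,HL (d=43/2); attach at lengths (5/2, 41/4); label the merged cluster CHKLQ
final tree: (((C:5,Q:5):13/4,K:33/4):5/2,(H:1/2,L:1/2):41/4)
total length: 141/4

5/2,41/4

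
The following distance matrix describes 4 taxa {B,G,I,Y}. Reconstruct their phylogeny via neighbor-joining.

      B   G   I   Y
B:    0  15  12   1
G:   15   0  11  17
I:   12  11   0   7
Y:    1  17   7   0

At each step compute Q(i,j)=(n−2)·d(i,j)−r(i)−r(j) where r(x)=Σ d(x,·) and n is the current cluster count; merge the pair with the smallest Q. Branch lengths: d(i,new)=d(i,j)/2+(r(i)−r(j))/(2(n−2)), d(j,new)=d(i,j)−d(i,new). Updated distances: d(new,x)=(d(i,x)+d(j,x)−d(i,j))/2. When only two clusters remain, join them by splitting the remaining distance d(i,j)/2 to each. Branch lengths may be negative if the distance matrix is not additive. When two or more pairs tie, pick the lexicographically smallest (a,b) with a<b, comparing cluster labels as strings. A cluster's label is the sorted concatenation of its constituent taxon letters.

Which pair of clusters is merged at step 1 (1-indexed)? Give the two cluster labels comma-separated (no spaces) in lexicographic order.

B,Y

iteration 1: select B,Y (d=1, Q=-51); attach at lengths (5/4, -1/4); label the merged cluster BY
  updated: d(BY,G)=31/2, d(BY,I)=9
iteration 2: select BY,G (d=31/2, Q=-71/2); attach at lengths (27/4, 35/4); label the merged cluster BGY
  updated: d(BGY,I)=9/4
iteration 3: select BGY,I (d=9/4); attach at lengths (9/8, 9/8); label the merged cluster BGIY
final tree: (((B:5/4,Y:-1/4):27/4,G:35/4):9/8,I:9/8)
total length: 75/4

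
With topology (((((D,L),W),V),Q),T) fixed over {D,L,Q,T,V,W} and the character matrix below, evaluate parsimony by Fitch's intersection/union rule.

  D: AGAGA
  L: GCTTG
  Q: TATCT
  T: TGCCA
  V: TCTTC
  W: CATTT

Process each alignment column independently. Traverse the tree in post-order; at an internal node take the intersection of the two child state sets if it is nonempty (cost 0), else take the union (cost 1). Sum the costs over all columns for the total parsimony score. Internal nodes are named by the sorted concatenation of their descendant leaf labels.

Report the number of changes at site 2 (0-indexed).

2

[col 0] DL: children D:{A}, L:{G} ∪→ {A,G}; cost 1
[col 0] DLW: children DL:{A,G}, W:{C} ∪→ {A,C,G}; cost 1
[col 0] DLVW: children DLW:{A,C,G}, V:{T} ∪→ {A,C,G,T}; cost 1
[col 0] DLQVW: children DLVW:{A,C,G,T}, Q:{T} ∩→ {T}; cost 0
[col 0] DLQTVW: children DLQVW:{T}, T:{T} ∩→ {T}; cost 0
[col 1] DL: children D:{G}, L:{C} ∪→ {C,G}; cost 1
[col 1] DLW: children DL:{C,G}, W:{A} ∪→ {A,C,G}; cost 1
[col 1] DLVW: children DLW:{A,C,G}, V:{C} ∩→ {C}; cost 0
[col 1] DLQVW: children DLVW:{C}, Q:{A} ∪→ {A,C}; cost 1
[col 1] DLQTVW: children DLQVW:{A,C}, T:{G} ∪→ {A,C,G}; cost 1
[col 2] DL: children D:{A}, L:{T} ∪→ {A,T}; cost 1
[col 2] DLW: children DL:{A,T}, W:{T} ∩→ {T}; cost 0
[col 2] DLVW: children DLW:{T}, V:{T} ∩→ {T}; cost 0
[col 2] DLQVW: children DLVW:{T}, Q:{T} ∩→ {T}; cost 0
[col 2] DLQTVW: children DLQVW:{T}, T:{C} ∪→ {C,T}; cost 1
[col 3] DL: children D:{G}, L:{T} ∪→ {G,T}; cost 1
[col 3] DLW: children DL:{G,T}, W:{T} ∩→ {T}; cost 0
[col 3] DLVW: children DLW:{T}, V:{T} ∩→ {T}; cost 0
[col 3] DLQVW: children DLVW:{T}, Q:{C} ∪→ {C,T}; cost 1
[col 3] DLQTVW: children DLQVW:{C,T}, T:{C} ∩→ {C}; cost 0
[col 4] DL: children D:{A}, L:{G} ∪→ {A,G}; cost 1
[col 4] DLW: children DL:{A,G}, W:{T} ∪→ {A,G,T}; cost 1
[col 4] DLVW: children DLW:{A,G,T}, V:{C} ∪→ {A,C,G,T}; cost 1
[col 4] DLQVW: children DLVW:{A,C,G,T}, Q:{T} ∩→ {T}; cost 0
[col 4] DLQTVW: children DLQVW:{T}, T:{A} ∪→ {A,T}; cost 1
per-site changes: [3, 4, 2, 2, 4]; total = 15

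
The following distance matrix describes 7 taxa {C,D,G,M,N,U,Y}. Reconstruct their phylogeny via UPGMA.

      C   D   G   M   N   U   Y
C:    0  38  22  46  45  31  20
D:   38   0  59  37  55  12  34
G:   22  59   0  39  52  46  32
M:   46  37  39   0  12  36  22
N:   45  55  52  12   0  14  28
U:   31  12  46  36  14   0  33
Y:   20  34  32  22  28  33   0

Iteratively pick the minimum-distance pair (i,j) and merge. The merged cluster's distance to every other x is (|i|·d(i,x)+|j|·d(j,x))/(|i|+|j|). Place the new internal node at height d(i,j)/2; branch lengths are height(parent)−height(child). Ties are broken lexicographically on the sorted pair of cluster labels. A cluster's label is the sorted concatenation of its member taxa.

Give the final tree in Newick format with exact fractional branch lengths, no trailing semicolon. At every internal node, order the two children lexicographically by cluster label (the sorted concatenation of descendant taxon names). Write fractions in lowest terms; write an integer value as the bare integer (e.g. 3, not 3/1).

(((C:10,Y:10):7/2,G:27/2):149/24,((D:6,U:6):47/4,(M:6,N:6):47/4):47/24)

iteration 1: select D,U (d=12); attach at lengths (6, 6); label the merged cluster DU
  updated: d(C,DU)=69/2, d(DU,G)=105/2, d(DU,M)=73/2, d(DU,N)=69/2, d(DU,Y)=67/2
iteration 2: select M,N (d=12); attach at lengths (6, 6); label the merged cluster MN
  updated: d(C,MN)=91/2, d(DU,MN)=71/2, d(G,MN)=91/2, d(MN,Y)=25
iteration 3: select C,Y (d=20); attach at lengths (10, 10); label the merged cluster CY
  updated: d(CY,DU)=34, d(CY,G)=27, d(CY,MN)=141/4
iteration 4: select CY,G (d=27); attach at lengths (7/2, 27/2); label the merged cluster CGY
  updated: d(CGY,DU)=241/6, d(CGY,MN)=116/3
iteration 5: select DU,MN (d=71/2); attach at lengths (47/4, 47/4); label the merged cluster DMNU
  updated: d(CGY,DMNU)=473/12
iteration 6: select CGY,DMNU (d=473/12); attach at lengths (149/24, 47/24); label the merged cluster CDGMNUY
final tree: (((C:10,Y:10):7/2,G:27/2):149/24,((D:6,U:6):47/4,(M:6,N:6):47/4):47/24)
total length: 278/3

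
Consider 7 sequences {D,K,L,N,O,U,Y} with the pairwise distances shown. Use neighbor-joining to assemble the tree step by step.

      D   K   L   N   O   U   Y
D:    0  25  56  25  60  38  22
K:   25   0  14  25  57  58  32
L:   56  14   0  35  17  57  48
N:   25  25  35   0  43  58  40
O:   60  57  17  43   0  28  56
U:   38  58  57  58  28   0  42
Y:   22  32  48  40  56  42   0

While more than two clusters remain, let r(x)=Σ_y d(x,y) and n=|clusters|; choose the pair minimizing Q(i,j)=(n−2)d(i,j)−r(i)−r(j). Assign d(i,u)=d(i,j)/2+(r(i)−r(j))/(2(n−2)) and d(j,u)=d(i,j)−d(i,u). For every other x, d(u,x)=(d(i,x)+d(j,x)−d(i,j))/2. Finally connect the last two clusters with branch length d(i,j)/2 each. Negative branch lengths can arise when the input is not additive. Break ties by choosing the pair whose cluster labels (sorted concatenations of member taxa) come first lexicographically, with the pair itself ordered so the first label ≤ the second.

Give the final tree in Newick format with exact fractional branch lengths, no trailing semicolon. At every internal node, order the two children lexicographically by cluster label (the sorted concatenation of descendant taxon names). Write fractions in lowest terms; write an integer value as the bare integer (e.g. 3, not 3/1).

((((D:15/2,Y:29/2):67/16,((L:51/10,O:119/10):181/16,U:363/16):177/16):45/16,K:177/16):223/32,N:223/32)

1. join L+O (d=17, Q=-403) ⇒ LO; edges |L|=51/10, |O|=119/10
  updated: d(D,LO)=99/2, d(K,LO)=27, d(LO,N)=61/2, d(LO,U)=34, d(LO,Y)=87/2
2. join LO+U (d=34, Q=-557/2) ⇒ LOU; edges |LO|=181/16, |U|=363/16
  updated: d(D,LOU)=107/4, d(K,LOU)=51/2, d(LOU,N)=109/4, d(LOU,Y)=103/4
3. join D+Y (d=22, Q=-305/2) ⇒ DY; edges |D|=15/2, |Y|=29/2
  updated: d(DY,K)=35/2, d(DY,LOU)=61/4, d(DY,N)=43/2
4. join DY+LOU (d=61/4, Q=-367/4) ⇒ DLOUY; edges |DY|=67/16, |LOU|=177/16
  updated: d(DLOUY,K)=111/8, d(DLOUY,N)=67/4
5. join DLOUY+K (d=111/8, Q=-445/8) ⇒ DKLOUY; edges |DLOUY|=45/16, |K|=177/16
  updated: d(DKLOUY,N)=223/16
6. join DKLOUY+N (d=223/16) ⇒ DKLNOUY; edges |DKLOUY|=223/32, |N|=223/32
final tree: ((((D:15/2,Y:29/2):67/16,((L:51/10,O:119/10):181/16,U:363/16):177/16):45/16,K:177/16):223/32,N:223/32)
total length: 1857/16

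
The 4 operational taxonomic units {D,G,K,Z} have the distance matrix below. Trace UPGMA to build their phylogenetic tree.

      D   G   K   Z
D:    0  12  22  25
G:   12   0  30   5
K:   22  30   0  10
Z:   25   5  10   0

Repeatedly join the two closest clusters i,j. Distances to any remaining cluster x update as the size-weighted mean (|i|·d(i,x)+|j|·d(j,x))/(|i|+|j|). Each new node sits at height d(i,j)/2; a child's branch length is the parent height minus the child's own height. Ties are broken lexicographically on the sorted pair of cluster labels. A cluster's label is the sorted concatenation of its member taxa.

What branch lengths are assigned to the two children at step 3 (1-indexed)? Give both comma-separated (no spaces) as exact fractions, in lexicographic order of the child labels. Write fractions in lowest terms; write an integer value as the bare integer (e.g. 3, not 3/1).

1. join G+Z (d=5) ⇒ GZ; edges |G|=5/2, |Z|=5/2
  updated: d(D,GZ)=37/2, d(GZ,K)=20
2. join D+GZ (d=37/2) ⇒ DGZ; edges |D|=37/4, |GZ|=27/4
  updated: d(DGZ,K)=62/3
3. join DGZ+K (d=62/3) ⇒ DGKZ; edges |DGZ|=13/12, |K|=31/3
final tree: ((D:37/4,(G:5/2,Z:5/2):27/4):13/12,K:31/3)
total length: 389/12

13/12,31/3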